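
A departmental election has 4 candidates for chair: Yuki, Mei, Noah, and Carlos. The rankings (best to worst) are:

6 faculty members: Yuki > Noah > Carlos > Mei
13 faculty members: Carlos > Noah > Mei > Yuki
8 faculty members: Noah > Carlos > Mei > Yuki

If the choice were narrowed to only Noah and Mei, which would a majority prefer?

Voters preferring Noah to Mei: 27; preferring Mei to Noah: 0.
Noah wins the head-to-head.

Noah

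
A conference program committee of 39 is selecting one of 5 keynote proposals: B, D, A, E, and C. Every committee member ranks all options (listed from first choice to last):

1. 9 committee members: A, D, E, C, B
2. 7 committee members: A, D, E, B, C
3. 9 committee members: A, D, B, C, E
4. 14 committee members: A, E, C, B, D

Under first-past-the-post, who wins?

First-place votes: B 0, D 0, A 39, E 0, C 0.
A has the most first-place votes.

A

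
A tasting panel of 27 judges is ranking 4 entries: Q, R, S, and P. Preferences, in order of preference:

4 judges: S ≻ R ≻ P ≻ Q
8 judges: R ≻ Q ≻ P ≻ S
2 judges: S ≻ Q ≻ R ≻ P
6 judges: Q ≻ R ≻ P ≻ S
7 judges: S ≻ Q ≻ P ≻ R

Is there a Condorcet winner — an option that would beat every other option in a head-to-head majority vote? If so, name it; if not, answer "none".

Q

Q vs R: 15–12 for Q.
Q vs S: 14–13 for Q.
Q vs P: 23–4 for Q.
Q beats every other option head-to-head.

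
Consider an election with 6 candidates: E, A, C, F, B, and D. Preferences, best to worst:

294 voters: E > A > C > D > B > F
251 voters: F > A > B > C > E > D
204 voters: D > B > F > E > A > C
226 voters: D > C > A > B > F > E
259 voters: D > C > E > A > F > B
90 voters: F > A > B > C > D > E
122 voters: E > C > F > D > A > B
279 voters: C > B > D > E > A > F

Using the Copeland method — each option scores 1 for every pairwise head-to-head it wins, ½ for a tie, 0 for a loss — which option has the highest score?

E: beats A and F; loses to C, B, and D → score 2.
A: beats F and B; loses to E, C, and D → score 2.
C: beats E, A, F, B, and D → score 5.
F: loses to E, A, C, B, and D → score 0.
B: beats E and F; loses to A, C, and D → score 2.
D: beats E, A, F, and B; loses to C → score 4.
C has the best pairwise record.

C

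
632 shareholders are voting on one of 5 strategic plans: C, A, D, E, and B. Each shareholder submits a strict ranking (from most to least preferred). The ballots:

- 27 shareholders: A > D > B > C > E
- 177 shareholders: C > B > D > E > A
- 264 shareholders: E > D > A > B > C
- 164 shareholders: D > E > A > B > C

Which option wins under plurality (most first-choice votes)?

E

First-place votes: C 177, A 27, D 164, E 264, B 0.
E has the most first-place votes.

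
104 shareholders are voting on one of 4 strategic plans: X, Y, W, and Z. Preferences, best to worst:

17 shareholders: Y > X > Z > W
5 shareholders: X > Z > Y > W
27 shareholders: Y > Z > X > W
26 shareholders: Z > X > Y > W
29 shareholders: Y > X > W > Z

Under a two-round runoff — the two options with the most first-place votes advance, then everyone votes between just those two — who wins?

Y

Round 1 first-place votes: X 5, Y 73, W 0, Z 26.
Y and Z advance.
Runoff: Y is preferred to Z by 73 voters; Z by 31.
Y wins the runoff.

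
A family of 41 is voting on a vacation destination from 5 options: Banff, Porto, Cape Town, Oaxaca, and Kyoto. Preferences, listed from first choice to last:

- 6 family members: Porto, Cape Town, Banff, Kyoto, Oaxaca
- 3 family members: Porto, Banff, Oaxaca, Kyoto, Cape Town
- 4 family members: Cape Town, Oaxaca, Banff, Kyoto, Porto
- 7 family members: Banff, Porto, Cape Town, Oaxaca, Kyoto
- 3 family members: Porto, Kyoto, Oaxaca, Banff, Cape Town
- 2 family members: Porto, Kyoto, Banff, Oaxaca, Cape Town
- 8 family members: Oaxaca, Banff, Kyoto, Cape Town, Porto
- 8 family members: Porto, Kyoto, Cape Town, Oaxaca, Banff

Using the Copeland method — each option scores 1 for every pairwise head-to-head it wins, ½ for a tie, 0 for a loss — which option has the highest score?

Porto

Banff: beats Cape Town and Kyoto; loses to Porto and Oaxaca → score 2.
Porto: beats Banff, Cape Town, Oaxaca, and Kyoto → score 4.
Cape Town: beats Oaxaca; loses to Banff, Porto, and Kyoto → score 1.
Oaxaca: beats Banff and Kyoto; loses to Porto and Cape Town → score 2.
Kyoto: beats Cape Town; loses to Banff, Porto, and Oaxaca → score 1.
Porto has the best pairwise record.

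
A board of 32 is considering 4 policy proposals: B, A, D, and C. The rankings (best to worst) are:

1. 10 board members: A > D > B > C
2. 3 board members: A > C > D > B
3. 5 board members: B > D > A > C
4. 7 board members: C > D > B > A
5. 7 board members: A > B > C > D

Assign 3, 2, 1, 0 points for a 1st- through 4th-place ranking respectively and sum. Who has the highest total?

B: 10·1 + 3·0 + 5·3 + 7·1 + 7·2 = 46
A: 10·3 + 3·3 + 5·1 + 7·0 + 7·3 = 65
D: 10·2 + 3·1 + 5·2 + 7·2 + 7·0 = 47
C: 10·0 + 3·2 + 5·0 + 7·3 + 7·1 = 34
A has the highest Borda score (65).

A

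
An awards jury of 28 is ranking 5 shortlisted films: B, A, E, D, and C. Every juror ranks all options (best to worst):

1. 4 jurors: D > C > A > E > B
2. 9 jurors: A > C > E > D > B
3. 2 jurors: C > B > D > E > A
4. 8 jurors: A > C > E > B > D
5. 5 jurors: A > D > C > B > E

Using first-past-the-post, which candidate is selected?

First-place votes: B 0, A 22, E 0, D 4, C 2.
A has the most first-place votes.

A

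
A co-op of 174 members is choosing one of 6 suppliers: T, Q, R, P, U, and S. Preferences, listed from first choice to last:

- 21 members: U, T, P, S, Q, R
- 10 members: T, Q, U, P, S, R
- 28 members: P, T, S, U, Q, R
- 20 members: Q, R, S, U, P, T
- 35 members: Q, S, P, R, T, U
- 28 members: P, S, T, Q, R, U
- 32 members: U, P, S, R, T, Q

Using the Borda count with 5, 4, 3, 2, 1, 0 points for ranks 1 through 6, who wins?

P

T: 21·4 + 10·5 + 28·4 + 20·0 + 35·1 + 28·3 + 32·1 = 397
Q: 21·1 + 10·4 + 28·1 + 20·5 + 35·5 + 28·2 + 32·0 = 420
R: 21·0 + 10·0 + 28·0 + 20·4 + 35·2 + 28·1 + 32·2 = 242
P: 21·3 + 10·2 + 28·5 + 20·1 + 35·3 + 28·5 + 32·4 = 616
U: 21·5 + 10·3 + 28·2 + 20·2 + 35·0 + 28·0 + 32·5 = 391
S: 21·2 + 10·1 + 28·3 + 20·3 + 35·4 + 28·4 + 32·3 = 544
P has the highest Borda score (616).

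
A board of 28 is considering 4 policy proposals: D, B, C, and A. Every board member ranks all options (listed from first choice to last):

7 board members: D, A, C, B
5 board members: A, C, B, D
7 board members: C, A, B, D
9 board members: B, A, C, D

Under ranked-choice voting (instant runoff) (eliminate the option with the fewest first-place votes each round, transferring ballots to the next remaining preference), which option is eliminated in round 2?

Round 1: D 7, B 9, C 7, A 5. Eliminate A.
Round 2: D 7, B 9, C 12. Eliminate D.

D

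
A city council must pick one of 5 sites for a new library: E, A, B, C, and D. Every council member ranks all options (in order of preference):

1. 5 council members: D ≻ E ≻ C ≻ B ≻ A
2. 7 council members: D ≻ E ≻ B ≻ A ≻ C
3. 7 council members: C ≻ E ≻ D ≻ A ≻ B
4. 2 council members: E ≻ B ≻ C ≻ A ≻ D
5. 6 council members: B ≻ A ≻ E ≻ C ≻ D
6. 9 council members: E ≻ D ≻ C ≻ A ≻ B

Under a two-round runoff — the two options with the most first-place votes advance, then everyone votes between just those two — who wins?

E

Round 1 first-place votes: E 11, A 0, B 6, C 7, D 12.
D and E advance.
Runoff: D is preferred to E by 12 voters; E by 24.
E wins the runoff.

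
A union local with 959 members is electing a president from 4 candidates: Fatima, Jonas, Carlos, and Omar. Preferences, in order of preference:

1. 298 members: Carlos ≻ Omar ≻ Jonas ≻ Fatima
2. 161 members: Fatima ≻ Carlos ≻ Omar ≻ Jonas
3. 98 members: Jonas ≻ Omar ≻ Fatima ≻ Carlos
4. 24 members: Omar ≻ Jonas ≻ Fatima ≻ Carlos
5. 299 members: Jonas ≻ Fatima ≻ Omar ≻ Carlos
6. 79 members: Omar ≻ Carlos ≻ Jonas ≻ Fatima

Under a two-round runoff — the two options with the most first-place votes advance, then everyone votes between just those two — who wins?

Carlos

Round 1 first-place votes: Fatima 161, Jonas 397, Carlos 298, Omar 103.
Jonas and Carlos advance.
Runoff: Jonas is preferred to Carlos by 421 voters; Carlos by 538.
Carlos wins the runoff.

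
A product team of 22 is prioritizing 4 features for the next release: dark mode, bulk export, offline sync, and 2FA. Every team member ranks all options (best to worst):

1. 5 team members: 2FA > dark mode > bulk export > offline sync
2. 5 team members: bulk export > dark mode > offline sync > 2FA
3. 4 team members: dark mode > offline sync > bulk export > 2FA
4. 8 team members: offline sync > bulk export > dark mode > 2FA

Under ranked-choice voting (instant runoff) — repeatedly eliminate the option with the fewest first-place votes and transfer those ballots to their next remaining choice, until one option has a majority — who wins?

Round 1: dark mode 4, bulk export 5, offline sync 8, 2FA 5. Eliminate dark mode.
Round 2: bulk export 5, offline sync 12, 2FA 5. Offline sync has a majority.

offline sync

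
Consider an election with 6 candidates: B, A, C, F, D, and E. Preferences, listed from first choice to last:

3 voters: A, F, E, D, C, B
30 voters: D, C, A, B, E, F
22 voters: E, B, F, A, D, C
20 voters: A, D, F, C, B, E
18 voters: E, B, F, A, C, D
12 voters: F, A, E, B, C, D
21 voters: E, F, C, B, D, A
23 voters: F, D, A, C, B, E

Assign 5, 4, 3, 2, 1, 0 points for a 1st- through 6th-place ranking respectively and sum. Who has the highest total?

F

B: 3·0 + 30·2 + 22·4 + 20·1 + 18·4 + 12·2 + 21·2 + 23·1 = 329
A: 3·5 + 30·3 + 22·2 + 20·5 + 18·2 + 12·4 + 21·0 + 23·3 = 402
C: 3·1 + 30·4 + 22·0 + 20·2 + 18·1 + 12·1 + 21·3 + 23·2 = 302
F: 3·4 + 30·0 + 22·3 + 20·3 + 18·3 + 12·5 + 21·4 + 23·5 = 451
D: 3·2 + 30·5 + 22·1 + 20·4 + 18·0 + 12·0 + 21·1 + 23·4 = 371
E: 3·3 + 30·1 + 22·5 + 20·0 + 18·5 + 12·3 + 21·5 + 23·0 = 380
F has the highest Borda score (451).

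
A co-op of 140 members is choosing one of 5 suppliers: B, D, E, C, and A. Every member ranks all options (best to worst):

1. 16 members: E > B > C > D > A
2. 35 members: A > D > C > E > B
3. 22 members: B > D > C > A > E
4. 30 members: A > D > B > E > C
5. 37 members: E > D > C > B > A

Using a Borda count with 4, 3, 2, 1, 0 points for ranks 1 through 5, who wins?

D

B: 16·3 + 35·0 + 22·4 + 30·2 + 37·1 = 233
D: 16·1 + 35·3 + 22·3 + 30·3 + 37·3 = 388
E: 16·4 + 35·1 + 22·0 + 30·1 + 37·4 = 277
C: 16·2 + 35·2 + 22·2 + 30·0 + 37·2 = 220
A: 16·0 + 35·4 + 22·1 + 30·4 + 37·0 = 282
D has the highest Borda score (388).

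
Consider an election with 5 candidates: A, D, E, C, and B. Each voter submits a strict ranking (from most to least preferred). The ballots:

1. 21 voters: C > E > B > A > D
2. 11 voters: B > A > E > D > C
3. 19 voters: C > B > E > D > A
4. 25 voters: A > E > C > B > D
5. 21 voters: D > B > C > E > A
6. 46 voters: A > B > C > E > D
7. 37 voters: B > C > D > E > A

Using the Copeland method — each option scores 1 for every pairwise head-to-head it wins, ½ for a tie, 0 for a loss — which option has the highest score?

A: beats D; loses to E, C, and B → score 1.
D: loses to A, E, C, and B → score 0.
E: beats A and D; loses to C and B → score 2.
C: beats A, D, and E; loses to B → score 3.
B: beats A, D, E, and C → score 4.
B has the best pairwise record.

B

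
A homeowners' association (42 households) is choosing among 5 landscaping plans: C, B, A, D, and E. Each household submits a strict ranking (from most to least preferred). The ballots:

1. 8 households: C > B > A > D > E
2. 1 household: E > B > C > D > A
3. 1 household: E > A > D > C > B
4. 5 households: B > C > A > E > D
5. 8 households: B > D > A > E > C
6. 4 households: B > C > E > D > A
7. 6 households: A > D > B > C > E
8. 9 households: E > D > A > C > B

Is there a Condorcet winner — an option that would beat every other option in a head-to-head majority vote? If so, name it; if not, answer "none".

B vs C: 24–18 for B.
B vs A: 26–16 for B.
B vs D: 26–16 for B.
B vs E: 31–11 for B.
B beats every other option head-to-head.

B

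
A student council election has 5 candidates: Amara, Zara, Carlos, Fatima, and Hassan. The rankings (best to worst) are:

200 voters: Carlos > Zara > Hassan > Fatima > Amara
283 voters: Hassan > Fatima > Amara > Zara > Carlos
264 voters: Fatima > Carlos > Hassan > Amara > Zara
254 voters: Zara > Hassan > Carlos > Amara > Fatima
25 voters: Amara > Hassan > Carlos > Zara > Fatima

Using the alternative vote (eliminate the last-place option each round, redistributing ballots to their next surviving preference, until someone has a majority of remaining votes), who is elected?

Hassan

Round 1: Amara 25, Zara 254, Carlos 200, Fatima 264, Hassan 283. Eliminate Amara.
Round 2: Zara 254, Carlos 200, Fatima 264, Hassan 308. Eliminate Carlos.
Round 3: Zara 454, Fatima 264, Hassan 308. Eliminate Fatima.
Round 4: Zara 454, Hassan 572. Hassan has a majority.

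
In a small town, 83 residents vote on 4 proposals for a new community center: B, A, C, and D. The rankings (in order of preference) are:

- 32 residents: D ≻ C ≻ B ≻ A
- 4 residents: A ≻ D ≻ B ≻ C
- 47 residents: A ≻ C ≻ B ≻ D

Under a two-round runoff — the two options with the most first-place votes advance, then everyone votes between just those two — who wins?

A

Round 1 first-place votes: B 0, A 51, C 0, D 32.
A and D advance.
Runoff: A is preferred to D by 51 voters; D by 32.
A wins the runoff.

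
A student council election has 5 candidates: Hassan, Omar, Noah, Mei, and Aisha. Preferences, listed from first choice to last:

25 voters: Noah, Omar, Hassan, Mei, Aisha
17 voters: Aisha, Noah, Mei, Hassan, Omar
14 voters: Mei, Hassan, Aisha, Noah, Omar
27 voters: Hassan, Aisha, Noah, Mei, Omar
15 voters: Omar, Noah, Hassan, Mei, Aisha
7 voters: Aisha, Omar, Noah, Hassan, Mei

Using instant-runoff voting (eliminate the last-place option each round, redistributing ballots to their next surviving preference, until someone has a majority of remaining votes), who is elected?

Noah

Round 1: Hassan 27, Omar 15, Noah 25, Mei 14, Aisha 24. Eliminate Mei.
Round 2: Hassan 41, Omar 15, Noah 25, Aisha 24. Eliminate Omar.
Round 3: Hassan 41, Noah 40, Aisha 24. Eliminate Aisha.
Round 4: Hassan 41, Noah 64. Noah has a majority.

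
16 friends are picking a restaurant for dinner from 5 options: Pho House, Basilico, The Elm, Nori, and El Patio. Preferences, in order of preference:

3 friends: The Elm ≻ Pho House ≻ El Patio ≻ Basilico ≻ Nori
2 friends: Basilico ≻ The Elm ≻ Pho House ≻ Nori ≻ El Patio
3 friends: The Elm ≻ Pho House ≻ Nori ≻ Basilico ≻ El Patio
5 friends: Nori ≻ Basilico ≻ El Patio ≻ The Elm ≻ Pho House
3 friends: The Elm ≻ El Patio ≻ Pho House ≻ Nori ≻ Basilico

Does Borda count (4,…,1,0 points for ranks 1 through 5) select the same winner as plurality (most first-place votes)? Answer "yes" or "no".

yes

Borda — scores: Pho House 28, Basilico 29, The Elm 47, Nori 31, El Patio 25. Winner: The Elm.
Plurality — first-place votes: Pho House 0, Basilico 2, The Elm 9, Nori 5, El Patio 0. Winner: The Elm.
The two methods agree.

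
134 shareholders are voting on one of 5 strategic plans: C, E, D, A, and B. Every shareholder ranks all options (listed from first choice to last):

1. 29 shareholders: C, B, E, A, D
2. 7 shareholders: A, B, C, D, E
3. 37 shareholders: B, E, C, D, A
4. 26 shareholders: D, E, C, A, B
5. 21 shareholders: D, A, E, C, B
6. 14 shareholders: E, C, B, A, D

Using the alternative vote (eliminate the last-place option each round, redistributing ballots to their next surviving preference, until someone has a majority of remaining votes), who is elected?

Round 1: C 29, E 14, D 47, A 7, B 37. Eliminate A.
Round 2: C 29, E 14, D 47, B 44. Eliminate E.
Round 3: C 43, D 47, B 44. Eliminate C.
Round 4: D 47, B 87. B has a majority.

B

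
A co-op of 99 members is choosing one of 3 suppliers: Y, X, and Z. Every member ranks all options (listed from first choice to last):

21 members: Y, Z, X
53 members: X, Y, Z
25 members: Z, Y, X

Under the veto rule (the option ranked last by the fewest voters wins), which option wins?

Last-place votes: Y 0, X 46, Z 53.
Y is ranked last by the fewest voters, so Y wins.

Y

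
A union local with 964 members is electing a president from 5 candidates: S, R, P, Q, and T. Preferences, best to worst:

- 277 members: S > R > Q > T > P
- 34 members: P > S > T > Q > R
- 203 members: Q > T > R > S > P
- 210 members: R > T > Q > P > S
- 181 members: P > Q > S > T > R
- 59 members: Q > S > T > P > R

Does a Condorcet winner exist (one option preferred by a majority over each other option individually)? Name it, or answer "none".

none

Checking pairwise contests:
Q beats S 653–311.
S beats R 551–413.
S beats P 539–425.
R beats Q 487–477.
S beats T 551–413.
Every option loses at least one head-to-head, so there is no Condorcet winner.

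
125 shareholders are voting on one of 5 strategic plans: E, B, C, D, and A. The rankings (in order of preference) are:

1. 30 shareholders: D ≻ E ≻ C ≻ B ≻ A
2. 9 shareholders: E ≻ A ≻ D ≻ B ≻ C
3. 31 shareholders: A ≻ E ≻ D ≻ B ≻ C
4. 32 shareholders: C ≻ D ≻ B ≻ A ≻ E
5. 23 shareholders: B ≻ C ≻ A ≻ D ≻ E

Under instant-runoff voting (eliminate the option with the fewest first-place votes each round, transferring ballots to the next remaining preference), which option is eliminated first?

E

Round 1: E 9, B 23, C 32, D 30, A 31. Eliminate E.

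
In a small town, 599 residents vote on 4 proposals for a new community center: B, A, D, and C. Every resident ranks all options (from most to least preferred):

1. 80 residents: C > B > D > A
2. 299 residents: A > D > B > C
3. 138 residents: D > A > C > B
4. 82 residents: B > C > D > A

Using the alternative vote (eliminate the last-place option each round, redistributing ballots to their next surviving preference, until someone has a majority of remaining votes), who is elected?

Round 1: B 82, A 299, D 138, C 80. Eliminate C.
Round 2: B 162, A 299, D 138. Eliminate D.
Round 3: B 162, A 437. A has a majority.

A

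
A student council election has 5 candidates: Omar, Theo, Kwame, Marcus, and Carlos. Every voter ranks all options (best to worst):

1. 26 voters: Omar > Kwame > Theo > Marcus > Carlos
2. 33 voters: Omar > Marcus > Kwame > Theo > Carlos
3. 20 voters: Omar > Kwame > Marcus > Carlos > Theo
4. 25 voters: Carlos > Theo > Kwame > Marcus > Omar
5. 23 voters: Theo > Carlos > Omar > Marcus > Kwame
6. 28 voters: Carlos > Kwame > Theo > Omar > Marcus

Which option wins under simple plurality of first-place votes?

Omar

First-place votes: Omar 79, Theo 23, Kwame 0, Marcus 0, Carlos 53.
Omar has the most first-place votes.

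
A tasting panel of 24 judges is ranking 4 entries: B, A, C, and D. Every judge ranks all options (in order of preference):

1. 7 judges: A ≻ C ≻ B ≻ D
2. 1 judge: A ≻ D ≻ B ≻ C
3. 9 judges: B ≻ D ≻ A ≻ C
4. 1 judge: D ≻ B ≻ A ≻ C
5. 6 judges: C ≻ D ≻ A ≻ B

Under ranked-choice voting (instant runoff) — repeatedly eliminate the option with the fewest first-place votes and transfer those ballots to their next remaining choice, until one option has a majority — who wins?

A

Round 1: B 9, A 8, C 6, D 1. Eliminate D.
Round 2: B 10, A 8, C 6. Eliminate C.
Round 3: B 10, A 14. A has a majority.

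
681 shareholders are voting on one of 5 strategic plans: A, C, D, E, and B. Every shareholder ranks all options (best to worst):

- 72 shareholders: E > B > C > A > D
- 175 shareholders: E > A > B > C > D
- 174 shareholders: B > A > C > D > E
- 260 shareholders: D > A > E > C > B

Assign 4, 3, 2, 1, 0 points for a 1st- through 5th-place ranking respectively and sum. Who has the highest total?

A: 72·1 + 175·3 + 174·3 + 260·3 = 1899
C: 72·2 + 175·1 + 174·2 + 260·1 = 927
D: 72·0 + 175·0 + 174·1 + 260·4 = 1214
E: 72·4 + 175·4 + 174·0 + 260·2 = 1508
B: 72·3 + 175·2 + 174·4 + 260·0 = 1262
A has the highest Borda score (1899).

A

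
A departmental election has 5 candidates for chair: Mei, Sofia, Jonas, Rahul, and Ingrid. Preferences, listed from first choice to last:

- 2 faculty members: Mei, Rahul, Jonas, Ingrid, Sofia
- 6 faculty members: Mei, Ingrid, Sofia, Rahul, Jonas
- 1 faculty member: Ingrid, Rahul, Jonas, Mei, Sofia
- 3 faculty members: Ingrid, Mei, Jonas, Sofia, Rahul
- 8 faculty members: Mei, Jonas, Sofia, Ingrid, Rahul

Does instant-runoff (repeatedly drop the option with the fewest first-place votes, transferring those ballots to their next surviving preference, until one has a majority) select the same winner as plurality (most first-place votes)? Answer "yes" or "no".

yes

Instant-runoff — R1 Mei 16, Sofia 0, Jonas 0, Rahul 0, Ingrid 4 (Mei winner). Winner: Mei.
Plurality — first-place votes: Mei 16, Sofia 0, Jonas 0, Rahul 0, Ingrid 4. Winner: Mei.
The two methods agree.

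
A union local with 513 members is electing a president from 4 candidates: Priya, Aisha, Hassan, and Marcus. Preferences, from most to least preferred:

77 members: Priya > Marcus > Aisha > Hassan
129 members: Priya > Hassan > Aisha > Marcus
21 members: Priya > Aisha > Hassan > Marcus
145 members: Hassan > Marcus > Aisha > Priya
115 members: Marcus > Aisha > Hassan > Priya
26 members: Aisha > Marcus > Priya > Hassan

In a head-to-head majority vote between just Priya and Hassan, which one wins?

Hassan

Voters preferring Priya to Hassan: 253; preferring Hassan to Priya: 260.
Hassan wins the head-to-head.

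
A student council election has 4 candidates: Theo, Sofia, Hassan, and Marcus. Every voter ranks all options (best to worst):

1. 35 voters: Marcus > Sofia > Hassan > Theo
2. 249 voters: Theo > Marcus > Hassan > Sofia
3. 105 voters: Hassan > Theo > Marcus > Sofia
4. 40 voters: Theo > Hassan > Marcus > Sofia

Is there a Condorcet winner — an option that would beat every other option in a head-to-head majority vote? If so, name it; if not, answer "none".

Theo vs Sofia: 394–35 for Theo.
Theo vs Hassan: 289–140 for Theo.
Theo vs Marcus: 394–35 for Theo.
Theo beats every other option head-to-head.

Theo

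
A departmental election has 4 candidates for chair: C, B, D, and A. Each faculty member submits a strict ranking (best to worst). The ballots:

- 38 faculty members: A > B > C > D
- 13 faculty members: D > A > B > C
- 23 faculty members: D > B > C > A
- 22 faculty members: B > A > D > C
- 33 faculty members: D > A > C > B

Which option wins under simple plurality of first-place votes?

D

First-place votes: C 0, B 22, D 69, A 38.
D has the most first-place votes.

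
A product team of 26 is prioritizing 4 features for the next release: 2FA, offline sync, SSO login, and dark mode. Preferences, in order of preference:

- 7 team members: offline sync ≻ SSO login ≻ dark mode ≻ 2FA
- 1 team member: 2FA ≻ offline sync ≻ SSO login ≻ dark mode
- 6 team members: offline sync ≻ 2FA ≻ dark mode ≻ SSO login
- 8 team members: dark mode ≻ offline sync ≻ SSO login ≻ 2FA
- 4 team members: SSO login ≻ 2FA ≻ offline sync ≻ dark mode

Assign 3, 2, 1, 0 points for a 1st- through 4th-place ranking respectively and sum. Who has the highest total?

offline sync

2FA: 7·0 + 1·3 + 6·2 + 8·0 + 4·2 = 23
offline sync: 7·3 + 1·2 + 6·3 + 8·2 + 4·1 = 61
SSO login: 7·2 + 1·1 + 6·0 + 8·1 + 4·3 = 35
dark mode: 7·1 + 1·0 + 6·1 + 8·3 + 4·0 = 37
offline sync has the highest Borda score (61).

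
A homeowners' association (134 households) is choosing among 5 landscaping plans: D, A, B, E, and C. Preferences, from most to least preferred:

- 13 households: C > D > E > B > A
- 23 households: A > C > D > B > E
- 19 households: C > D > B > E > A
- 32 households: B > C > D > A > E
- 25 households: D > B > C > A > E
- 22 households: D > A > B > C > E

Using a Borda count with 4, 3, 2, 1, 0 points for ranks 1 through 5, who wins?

D: 13·3 + 23·2 + 19·3 + 32·2 + 25·4 + 22·4 = 394
A: 13·0 + 23·4 + 19·0 + 32·1 + 25·1 + 22·3 = 215
B: 13·1 + 23·1 + 19·2 + 32·4 + 25·3 + 22·2 = 321
E: 13·2 + 23·0 + 19·1 + 32·0 + 25·0 + 22·0 = 45
C: 13·4 + 23·3 + 19·4 + 32·3 + 25·2 + 22·1 = 365
D has the highest Borda score (394).

D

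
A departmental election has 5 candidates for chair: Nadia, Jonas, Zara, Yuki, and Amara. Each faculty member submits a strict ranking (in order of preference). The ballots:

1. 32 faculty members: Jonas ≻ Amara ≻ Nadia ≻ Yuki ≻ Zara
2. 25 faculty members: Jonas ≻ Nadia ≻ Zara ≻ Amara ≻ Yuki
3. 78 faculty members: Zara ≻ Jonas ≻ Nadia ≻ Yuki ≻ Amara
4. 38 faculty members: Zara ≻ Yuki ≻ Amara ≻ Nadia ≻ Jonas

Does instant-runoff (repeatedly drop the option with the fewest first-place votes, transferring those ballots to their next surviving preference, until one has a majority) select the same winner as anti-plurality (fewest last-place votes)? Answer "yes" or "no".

Instant-runoff — R1 Nadia 0, Jonas 57, Zara 116, Yuki 0, Amara 0 (Zara winner). Winner: Zara.
Anti-plurality — last-place votes: Nadia 0, Jonas 38, Zara 32, Yuki 25, Amara 78. Winner: Nadia.
The two methods disagree.

no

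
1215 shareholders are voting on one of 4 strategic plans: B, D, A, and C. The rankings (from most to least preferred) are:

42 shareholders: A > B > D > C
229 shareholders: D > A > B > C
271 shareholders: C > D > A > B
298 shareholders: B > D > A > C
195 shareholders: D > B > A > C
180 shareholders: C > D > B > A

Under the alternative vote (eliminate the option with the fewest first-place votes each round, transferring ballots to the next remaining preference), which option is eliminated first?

Round 1: B 298, D 424, A 42, C 451. Eliminate A.

A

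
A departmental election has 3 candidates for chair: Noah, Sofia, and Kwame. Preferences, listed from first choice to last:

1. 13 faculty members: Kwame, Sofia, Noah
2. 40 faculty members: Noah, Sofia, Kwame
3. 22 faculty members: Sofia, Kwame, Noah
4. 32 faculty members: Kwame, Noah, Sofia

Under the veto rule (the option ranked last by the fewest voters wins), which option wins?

Last-place votes: Noah 35, Sofia 32, Kwame 40.
Sofia is ranked last by the fewest voters, so Sofia wins.

Sofia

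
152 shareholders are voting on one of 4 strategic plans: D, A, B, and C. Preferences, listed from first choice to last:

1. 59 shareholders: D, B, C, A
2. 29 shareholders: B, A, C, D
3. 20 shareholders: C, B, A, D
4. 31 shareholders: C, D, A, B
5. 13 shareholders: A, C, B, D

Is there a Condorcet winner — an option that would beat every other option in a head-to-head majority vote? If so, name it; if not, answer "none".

none

Checking pairwise contests:
C beats D 93–59.
D beats A 90–62.
D beats B 90–62.
B beats C 88–64.
Every option loses at least one head-to-head, so there is no Condorcet winner.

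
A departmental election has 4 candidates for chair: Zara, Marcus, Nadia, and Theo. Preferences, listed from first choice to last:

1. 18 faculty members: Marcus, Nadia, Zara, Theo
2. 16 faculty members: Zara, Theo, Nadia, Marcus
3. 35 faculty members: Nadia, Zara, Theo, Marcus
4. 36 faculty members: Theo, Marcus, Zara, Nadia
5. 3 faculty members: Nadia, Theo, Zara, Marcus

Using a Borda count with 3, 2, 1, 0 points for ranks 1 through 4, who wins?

Theo

Zara: 18·1 + 16·3 + 35·2 + 36·1 + 3·1 = 175
Marcus: 18·3 + 16·0 + 35·0 + 36·2 + 3·0 = 126
Nadia: 18·2 + 16·1 + 35·3 + 36·0 + 3·3 = 166
Theo: 18·0 + 16·2 + 35·1 + 36·3 + 3·2 = 181
Theo has the highest Borda score (181).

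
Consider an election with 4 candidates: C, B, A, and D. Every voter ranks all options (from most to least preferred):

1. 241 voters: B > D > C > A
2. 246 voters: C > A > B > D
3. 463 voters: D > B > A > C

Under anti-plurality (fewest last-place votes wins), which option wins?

B

Last-place votes: C 463, B 0, A 241, D 246.
B is ranked last by the fewest voters, so B wins.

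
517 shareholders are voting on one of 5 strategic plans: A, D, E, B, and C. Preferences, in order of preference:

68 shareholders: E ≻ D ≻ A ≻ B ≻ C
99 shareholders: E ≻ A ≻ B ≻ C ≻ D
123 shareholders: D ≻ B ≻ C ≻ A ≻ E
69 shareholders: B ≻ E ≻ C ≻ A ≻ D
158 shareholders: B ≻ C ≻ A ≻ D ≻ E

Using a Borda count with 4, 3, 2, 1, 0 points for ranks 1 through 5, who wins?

A: 68·2 + 99·3 + 123·1 + 69·1 + 158·2 = 941
D: 68·3 + 99·0 + 123·4 + 69·0 + 158·1 = 854
E: 68·4 + 99·4 + 123·0 + 69·3 + 158·0 = 875
B: 68·1 + 99·2 + 123·3 + 69·4 + 158·4 = 1543
C: 68·0 + 99·1 + 123·2 + 69·2 + 158·3 = 957
B has the highest Borda score (1543).

B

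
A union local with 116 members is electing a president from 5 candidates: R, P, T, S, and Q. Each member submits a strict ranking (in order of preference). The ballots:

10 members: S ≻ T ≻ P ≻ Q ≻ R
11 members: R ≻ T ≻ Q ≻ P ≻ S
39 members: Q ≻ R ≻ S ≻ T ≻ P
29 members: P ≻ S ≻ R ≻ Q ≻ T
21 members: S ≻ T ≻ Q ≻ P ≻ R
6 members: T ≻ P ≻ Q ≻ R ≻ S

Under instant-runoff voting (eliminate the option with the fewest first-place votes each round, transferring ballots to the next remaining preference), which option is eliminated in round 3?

S

Round 1: R 11, P 29, T 6, S 31, Q 39. Eliminate T.
Round 2: R 11, P 35, S 31, Q 39. Eliminate R.
Round 3: P 35, S 31, Q 50. Eliminate S.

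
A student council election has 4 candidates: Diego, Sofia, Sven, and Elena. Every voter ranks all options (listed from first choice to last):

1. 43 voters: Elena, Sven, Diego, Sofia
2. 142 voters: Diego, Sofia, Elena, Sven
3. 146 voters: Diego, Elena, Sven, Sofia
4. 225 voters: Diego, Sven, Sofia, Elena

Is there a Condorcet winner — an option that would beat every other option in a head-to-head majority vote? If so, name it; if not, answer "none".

Diego

Diego vs Sofia: 556–0 for Diego.
Diego vs Sven: 513–43 for Diego.
Diego vs Elena: 513–43 for Diego.
Diego beats every other option head-to-head.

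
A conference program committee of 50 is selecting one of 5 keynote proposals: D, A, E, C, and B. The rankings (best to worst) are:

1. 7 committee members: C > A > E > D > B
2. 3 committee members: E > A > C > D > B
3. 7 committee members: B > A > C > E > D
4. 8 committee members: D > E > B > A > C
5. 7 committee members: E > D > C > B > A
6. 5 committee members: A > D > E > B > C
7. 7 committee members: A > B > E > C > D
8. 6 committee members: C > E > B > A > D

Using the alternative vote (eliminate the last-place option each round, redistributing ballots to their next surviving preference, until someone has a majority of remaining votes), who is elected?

Round 1: D 8, A 12, E 10, C 13, B 7. Eliminate B.
Round 2: D 8, A 19, E 10, C 13. Eliminate D.
Round 3: A 19, E 18, C 13. Eliminate C.
Round 4: A 26, E 24. A has a majority.

A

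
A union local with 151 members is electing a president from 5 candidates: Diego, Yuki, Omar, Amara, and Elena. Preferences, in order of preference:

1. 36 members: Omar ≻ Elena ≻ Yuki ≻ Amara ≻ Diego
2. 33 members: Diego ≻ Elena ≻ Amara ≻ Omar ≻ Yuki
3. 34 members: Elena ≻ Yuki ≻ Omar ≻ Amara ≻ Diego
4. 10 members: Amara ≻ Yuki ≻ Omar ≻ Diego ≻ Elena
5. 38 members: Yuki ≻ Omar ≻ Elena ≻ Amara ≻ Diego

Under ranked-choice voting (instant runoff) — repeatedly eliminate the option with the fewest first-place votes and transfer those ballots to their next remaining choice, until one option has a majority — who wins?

Elena

Round 1: Diego 33, Yuki 38, Omar 36, Amara 10, Elena 34. Eliminate Amara.
Round 2: Diego 33, Yuki 48, Omar 36, Elena 34. Eliminate Diego.
Round 3: Yuki 48, Omar 36, Elena 67. Eliminate Omar.
Round 4: Yuki 48, Elena 103. Elena has a majority.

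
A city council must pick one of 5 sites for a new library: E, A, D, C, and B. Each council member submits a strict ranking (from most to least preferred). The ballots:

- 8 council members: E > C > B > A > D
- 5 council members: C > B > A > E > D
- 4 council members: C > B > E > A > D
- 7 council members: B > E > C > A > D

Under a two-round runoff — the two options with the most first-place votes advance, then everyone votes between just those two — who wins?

E

Round 1 first-place votes: E 8, A 0, D 0, C 9, B 7.
C and E advance.
Runoff: C is preferred to E by 9 voters; E by 15.
E wins the runoff.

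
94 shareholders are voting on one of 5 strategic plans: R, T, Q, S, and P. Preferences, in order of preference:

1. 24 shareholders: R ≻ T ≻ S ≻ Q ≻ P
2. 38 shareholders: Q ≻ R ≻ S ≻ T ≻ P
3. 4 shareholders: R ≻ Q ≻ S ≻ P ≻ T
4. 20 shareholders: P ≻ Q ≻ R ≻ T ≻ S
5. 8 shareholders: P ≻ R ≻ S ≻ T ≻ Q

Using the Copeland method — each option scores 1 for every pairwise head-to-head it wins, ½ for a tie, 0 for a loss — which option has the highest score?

R: beats T, S, and P; loses to Q → score 3.
T: beats P; loses to R, Q, and S → score 1.
Q: beats R, T, S, and P → score 4.
S: beats T and P; loses to R and Q → score 2.
P: loses to R, T, Q, and S → score 0.
Q has the best pairwise record.

Q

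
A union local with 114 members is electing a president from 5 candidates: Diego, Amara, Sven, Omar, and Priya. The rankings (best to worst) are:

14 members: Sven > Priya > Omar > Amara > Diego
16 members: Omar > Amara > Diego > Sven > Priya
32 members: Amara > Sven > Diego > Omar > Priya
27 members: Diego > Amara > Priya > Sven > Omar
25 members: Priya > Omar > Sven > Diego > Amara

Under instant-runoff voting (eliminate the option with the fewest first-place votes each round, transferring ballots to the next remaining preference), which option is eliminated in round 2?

Round 1: Diego 27, Amara 32, Sven 14, Omar 16, Priya 25. Eliminate Sven.
Round 2: Diego 27, Amara 32, Omar 16, Priya 39. Eliminate Omar.

Omar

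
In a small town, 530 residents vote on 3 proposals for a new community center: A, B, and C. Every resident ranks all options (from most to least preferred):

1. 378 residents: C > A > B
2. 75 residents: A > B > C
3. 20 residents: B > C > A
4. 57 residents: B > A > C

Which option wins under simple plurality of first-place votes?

First-place votes: A 75, B 77, C 378.
C has the most first-place votes.

C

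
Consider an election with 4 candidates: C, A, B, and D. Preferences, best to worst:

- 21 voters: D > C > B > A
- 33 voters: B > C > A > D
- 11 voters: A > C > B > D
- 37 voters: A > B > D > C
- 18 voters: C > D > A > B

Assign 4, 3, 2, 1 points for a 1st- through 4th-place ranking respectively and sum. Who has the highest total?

B

C: 21·3 + 33·3 + 11·3 + 37·1 + 18·4 = 304
A: 21·1 + 33·2 + 11·4 + 37·4 + 18·2 = 315
B: 21·2 + 33·4 + 11·2 + 37·3 + 18·1 = 325
D: 21·4 + 33·1 + 11·1 + 37·2 + 18·3 = 256
B has the highest Borda score (325).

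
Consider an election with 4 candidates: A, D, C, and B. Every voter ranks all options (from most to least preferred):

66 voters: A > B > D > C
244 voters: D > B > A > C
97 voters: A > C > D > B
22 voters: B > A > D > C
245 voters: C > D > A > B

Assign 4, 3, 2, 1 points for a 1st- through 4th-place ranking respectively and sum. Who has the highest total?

A: 66·4 + 244·2 + 97·4 + 22·3 + 245·2 = 1696
D: 66·2 + 244·4 + 97·2 + 22·2 + 245·3 = 2081
C: 66·1 + 244·1 + 97·3 + 22·1 + 245·4 = 1603
B: 66·3 + 244·3 + 97·1 + 22·4 + 245·1 = 1360
D has the highest Borda score (2081).

D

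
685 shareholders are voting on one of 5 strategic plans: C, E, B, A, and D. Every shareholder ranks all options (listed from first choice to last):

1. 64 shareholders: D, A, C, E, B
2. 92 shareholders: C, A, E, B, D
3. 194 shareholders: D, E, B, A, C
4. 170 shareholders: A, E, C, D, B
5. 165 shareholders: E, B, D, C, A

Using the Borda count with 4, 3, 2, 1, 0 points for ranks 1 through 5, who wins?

C: 64·2 + 92·4 + 194·0 + 170·2 + 165·1 = 1001
E: 64·1 + 92·2 + 194·3 + 170·3 + 165·4 = 2000
B: 64·0 + 92·1 + 194·2 + 170·0 + 165·3 = 975
A: 64·3 + 92·3 + 194·1 + 170·4 + 165·0 = 1342
D: 64·4 + 92·0 + 194·4 + 170·1 + 165·2 = 1532
E has the highest Borda score (2000).

E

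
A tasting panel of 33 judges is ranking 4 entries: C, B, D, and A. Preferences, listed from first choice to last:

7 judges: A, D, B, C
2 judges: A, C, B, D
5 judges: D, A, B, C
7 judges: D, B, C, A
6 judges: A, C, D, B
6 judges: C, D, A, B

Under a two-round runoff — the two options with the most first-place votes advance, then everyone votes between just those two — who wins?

D

Round 1 first-place votes: C 6, B 0, D 12, A 15.
A and D advance.
Runoff: A is preferred to D by 15 voters; D by 18.
D wins the runoff.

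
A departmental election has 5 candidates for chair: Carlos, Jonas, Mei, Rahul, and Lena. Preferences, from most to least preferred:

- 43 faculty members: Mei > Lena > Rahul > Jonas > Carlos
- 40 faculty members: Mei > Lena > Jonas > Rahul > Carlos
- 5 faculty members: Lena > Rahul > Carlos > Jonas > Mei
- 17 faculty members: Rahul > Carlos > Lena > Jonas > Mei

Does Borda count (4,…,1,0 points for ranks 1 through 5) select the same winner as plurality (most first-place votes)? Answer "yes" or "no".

yes

Borda — scores: Carlos 61, Jonas 145, Mei 332, Rahul 209, Lena 303. Winner: Mei.
Plurality — first-place votes: Carlos 0, Jonas 0, Mei 83, Rahul 17, Lena 5. Winner: Mei.
The two methods agree.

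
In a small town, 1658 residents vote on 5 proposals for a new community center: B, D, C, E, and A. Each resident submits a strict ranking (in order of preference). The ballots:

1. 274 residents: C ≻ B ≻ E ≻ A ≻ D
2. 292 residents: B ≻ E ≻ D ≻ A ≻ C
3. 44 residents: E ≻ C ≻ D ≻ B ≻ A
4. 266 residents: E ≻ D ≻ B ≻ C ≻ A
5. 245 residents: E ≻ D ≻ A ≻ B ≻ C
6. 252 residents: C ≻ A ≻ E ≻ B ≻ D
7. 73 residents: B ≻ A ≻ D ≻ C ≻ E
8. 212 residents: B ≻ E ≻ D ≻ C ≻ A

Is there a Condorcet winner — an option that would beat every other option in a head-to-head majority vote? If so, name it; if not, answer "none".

B vs D: 1103–555 for B.
B vs C: 1088–570 for B.
B vs E: 851–807 for B.
B vs A: 1161–497 for B.
B beats every other option head-to-head.

B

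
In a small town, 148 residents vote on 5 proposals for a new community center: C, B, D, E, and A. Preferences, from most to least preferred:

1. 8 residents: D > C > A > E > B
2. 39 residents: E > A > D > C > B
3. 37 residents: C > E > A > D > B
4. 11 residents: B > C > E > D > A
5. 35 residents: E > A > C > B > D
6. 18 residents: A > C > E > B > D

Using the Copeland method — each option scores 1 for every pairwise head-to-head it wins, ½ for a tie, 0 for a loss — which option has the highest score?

E

C: beats B and D; ties E; loses to A → score 2.5.
B: loses to C, D, E, and A → score 0.
D: beats B; loses to C, E, and A → score 1.
E: beats B, D, and A; ties C → score 3.5.
A: beats C, B, and D; loses to E → score 3.
E has the best pairwise record.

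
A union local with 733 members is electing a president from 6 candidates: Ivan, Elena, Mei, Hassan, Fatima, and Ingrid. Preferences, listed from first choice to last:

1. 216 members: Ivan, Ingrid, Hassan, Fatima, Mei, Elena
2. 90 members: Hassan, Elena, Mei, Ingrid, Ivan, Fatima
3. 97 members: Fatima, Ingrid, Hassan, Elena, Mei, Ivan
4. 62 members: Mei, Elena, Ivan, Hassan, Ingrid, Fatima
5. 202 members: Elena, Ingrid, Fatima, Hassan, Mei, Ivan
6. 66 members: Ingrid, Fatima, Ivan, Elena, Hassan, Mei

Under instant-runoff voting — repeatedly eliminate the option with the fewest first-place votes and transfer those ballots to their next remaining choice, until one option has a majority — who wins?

Elena

Round 1: Ivan 216, Elena 202, Mei 62, Hassan 90, Fatima 97, Ingrid 66. Eliminate Mei.
Round 2: Ivan 216, Elena 264, Hassan 90, Fatima 97, Ingrid 66. Eliminate Ingrid.
Round 3: Ivan 216, Elena 264, Hassan 90, Fatima 163. Eliminate Hassan.
Round 4: Ivan 216, Elena 354, Fatima 163. Eliminate Fatima.
Round 5: Ivan 282, Elena 451. Elena has a majority.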